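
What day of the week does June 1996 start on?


Target: June 1, 1996
Anchor: Jan 1, 1996. With p = 1996 - 1 = 1995: (p + p//4 - p//100 + p//400) mod 7 = (1995 + 498 - 19 + 4) mod 7 = 2478 mod 7 = 0 -> Monday (Mon=0 ... Sun=6)
Days before June (Jan-May): 152 days
Weekday index = (0 + 152) mod 7 = 5

Saturday


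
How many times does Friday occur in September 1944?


September 1944 has 30 days
Anchor: Jan 1, 1944. With p = 1944 - 1 = 1943: (p + p//4 - p//100 + p//400) mod 7 = (1943 + 485 - 19 + 4) mod 7 = 2413 mod 7 = 5 -> Saturday (Mon=0 ... Sun=6)
Days before September (Jan-Aug): 244; September 1 index = (5 + 244) mod 7 = 4 -> Friday
First Friday is September 1
Fridays: 1, 8, 15, 22, 29

5 Fridays


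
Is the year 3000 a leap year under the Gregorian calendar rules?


Gregorian leap year rule: divisible by 4, but not by 100, unless also by 400.
3000 is divisible by 100 but not 400 -> not a leap year

No


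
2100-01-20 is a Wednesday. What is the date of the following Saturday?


Current: Wednesday
Target: Saturday
Days ahead: 3

Next Saturday: 2100-01-23


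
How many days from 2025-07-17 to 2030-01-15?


From 2025-07-17 to 2030-01-15
2025-07-17: days before July = 31 + 28 + 31 + 30 + 31 + 30 = 181 (2025 is not a leap year); day of year = 181 + 17 = 198
2030-01-15: day of year = 15
Rest of 2025: 365 - 198 = 167
Full years 2026 (365), 2027 (365), 2028 (366), 2029 (365): 1461
Total = 167 + 1461 + 15 = 1643

1643 days


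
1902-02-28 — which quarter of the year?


Month: February (month 2)
Q1: Jan-Mar, Q2: Apr-Jun, Q3: Jul-Sep, Q4: Oct-Dec

Q1


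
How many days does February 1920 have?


February 1920 (leap year: yes)

29 days


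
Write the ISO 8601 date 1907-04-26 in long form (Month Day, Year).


ISO 1907-04-26 parses as year=1907, month=04, day=26
Month 4 -> April

April 26, 1907


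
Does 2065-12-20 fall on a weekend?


Anchor: Jan 1, 2065. With p = 2065 - 1 = 2064: (p + p//4 - p//100 + p//400) mod 7 = (2064 + 516 - 20 + 5) mod 7 = 2565 mod 7 = 3 -> Thursday (Mon=0 ... Sun=6)
Day of year: 354; offset = 353
Weekday index = (3 + 353) mod 7 = 6 -> Sunday
Weekend days: Saturday, Sunday

Yes


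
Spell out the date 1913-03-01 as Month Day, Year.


ISO 1913-03-01 parses as year=1913, month=03, day=01
Month 3 -> March

March 1, 1913


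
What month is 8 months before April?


April is month 4
4 - 8 = -4; wrap: -4 + 12 = 8

August


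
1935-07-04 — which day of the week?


Date: July 4, 1935
Anchor: Jan 1, 1935. With p = 1935 - 1 = 1934: (p + p//4 - p//100 + p//400) mod 7 = (1934 + 483 - 19 + 4) mod 7 = 2402 mod 7 = 1 -> Tuesday (Mon=0 ... Sun=6)
Days before July (Jan-Jun): 181; offset = 181 + 4 - 1 = 184
Weekday index = (1 + 184) mod 7 = 3

Day of the week: Thursday


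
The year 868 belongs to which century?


Century = (year - 1) // 100 + 1
= (868 - 1) // 100 + 1
= 867 // 100 + 1
= 8 + 1

9th century


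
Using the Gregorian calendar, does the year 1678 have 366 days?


Gregorian leap year rule: divisible by 4, but not by 100, unless also by 400.
1678 is not divisible by 4 -> not a leap year

No


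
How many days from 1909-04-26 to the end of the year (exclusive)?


Day of year: 116 of 365
Remaining = 365 - 116

249 days


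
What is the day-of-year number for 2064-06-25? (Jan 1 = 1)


Date: June 25, 2064
Days in months 1 through 5: 152
Plus 25 days in June

Day of year: 177


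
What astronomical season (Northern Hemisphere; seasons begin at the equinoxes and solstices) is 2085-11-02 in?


Date: November 2
Astronomical Autumn (approx.; exact equinox/solstice day varies by year): September 22 to December 20
November 2 falls within the Autumn window

Autumn


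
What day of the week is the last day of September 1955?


September 1955 has 30 days
Anchor: Jan 1, 1955. With p = 1955 - 1 = 1954: (p + p//4 - p//100 + p//400) mod 7 = (1954 + 488 - 19 + 4) mod 7 = 2427 mod 7 = 5 -> Saturday (Mon=0 ... Sun=6)
Days before September (Jan-Aug): 243; September 1 index = (5 + 243) mod 7 = 3 -> Thursday
Last day offset: 30 - 1 = 29 days
Weekday index = (3 + 29) mod 7 = 4

Friday, September 30


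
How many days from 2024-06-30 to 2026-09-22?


From 2024-06-30 to 2026-09-22
2024-06-30: days before June = 31 + 29 + 31 + 30 + 31 = 152 (2024 is a leap year); day of year = 152 + 30 = 182
2026-09-22: days before September = 31 + 28 + 31 + 30 + 31 + 30 + 31 + 31 = 243 (2026 is not a leap year); day of year = 243 + 22 = 265
Rest of 2024: 366 - 182 = 184
Full years 2025 (365): 365
Total = 184 + 365 + 265 = 814

814 days


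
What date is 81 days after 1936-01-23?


Start: 1936-01-23, add 81 days
January 1936 has 31 days: 31 - 23 = 8 days to January 31 -> 73 left
February 1936 has 29 days -> 44 left
March 1936 has 31 days -> 13 left
April 1936: 13 <= 30 -> lands on April 13

Result: 1936-04-13


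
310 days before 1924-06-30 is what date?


Start: 1924-06-30, subtract 310 days
Back 30 days from June 30 reaches May 31, 1924 -> 280 left
May 1924 has 31 days -> back to April 30, 1924 -> 249 left
April 1924 has 30 days -> back to March 31, 1924 -> 219 left
March 1924 has 31 days -> back to February 29, 1924 -> 188 left
February 1924 has 29 days -> back to January 31, 1924 -> 159 left
January 1924 has 31 days -> back to December 31, 1923 -> 128 left
December 1923 has 31 days -> back to November 30, 1923 -> 97 left
November 1923 has 30 days -> back to October 31, 1923 -> 67 left
October 1923 has 31 days -> back to September 30, 1923 -> 36 left
September 1923 has 30 days -> back to August 31, 1923 -> 6 left
August 1923: 31 - 6 = 25 -> lands on August 25

Result: 1923-08-25


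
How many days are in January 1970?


January 1970

31 days


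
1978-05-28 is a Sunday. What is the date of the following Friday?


Current: Sunday
Target: Friday
Days ahead: 5

Next Friday: 1978-06-02


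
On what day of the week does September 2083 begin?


Target: September 1, 2083
Anchor: Jan 1, 2083. With p = 2083 - 1 = 2082: (p + p//4 - p//100 + p//400) mod 7 = (2082 + 520 - 20 + 5) mod 7 = 2587 mod 7 = 4 -> Friday (Mon=0 ... Sun=6)
Days before September (Jan-Aug): 243 days
Weekday index = (4 + 243) mod 7 = 2

Wednesday


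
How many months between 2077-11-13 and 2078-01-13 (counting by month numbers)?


From November 2077 to January 2078
1 year * 12 = 12 months, minus 10 months = 2

2 months


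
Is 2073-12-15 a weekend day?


Anchor: Jan 1, 2073. With p = 2073 - 1 = 2072: (p + p//4 - p//100 + p//400) mod 7 = (2072 + 518 - 20 + 5) mod 7 = 2575 mod 7 = 6 -> Sunday (Mon=0 ... Sun=6)
Day of year: 349; offset = 348
Weekday index = (6 + 348) mod 7 = 4 -> Friday
Weekend days: Saturday, Sunday

No


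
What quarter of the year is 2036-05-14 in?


Month: May (month 5)
Q1: Jan-Mar, Q2: Apr-Jun, Q3: Jul-Sep, Q4: Oct-Dec

Q2


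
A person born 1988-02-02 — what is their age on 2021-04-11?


Birth: 1988-02-02
Reference: 2021-04-11
Year difference: 2021 - 1988 = 33

33 years old


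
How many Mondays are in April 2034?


April 2034 has 30 days
Anchor: Jan 1, 2034. With p = 2034 - 1 = 2033: (p + p//4 - p//100 + p//400) mod 7 = (2033 + 508 - 20 + 5) mod 7 = 2526 mod 7 = 6 -> Sunday (Mon=0 ... Sun=6)
Days before April (Jan-Mar): 90; April 1 index = (6 + 90) mod 7 = 5 -> Saturday
First Monday is April 3
Mondays: 3, 10, 17, 24

4 Mondays


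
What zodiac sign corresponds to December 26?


Date: December 26
Conventional tropical zodiac dates: Capricorn from December 22 onward; Aquarius starts January 20
December 26 falls within the Capricorn range

Capricorn


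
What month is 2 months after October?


October is month 10
10 + 2 = 12

December


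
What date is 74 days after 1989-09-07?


Start: 1989-09-07, add 74 days
September 1989 has 30 days: 30 - 7 = 23 days to September 30 -> 51 left
October 1989 has 31 days -> 20 left
November 1989: 20 <= 30 -> lands on November 20

Result: 1989-11-20


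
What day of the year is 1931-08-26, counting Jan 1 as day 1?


Date: August 26, 1931
Days in months 1 through 7: 212
Plus 26 days in August

Day of year: 238


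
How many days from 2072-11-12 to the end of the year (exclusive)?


Day of year: 317 of 366
Remaining = 366 - 317

49 days


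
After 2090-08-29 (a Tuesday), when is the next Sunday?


Current: Tuesday
Target: Sunday
Days ahead: 5

Next Sunday: 2090-09-03


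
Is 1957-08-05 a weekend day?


Anchor: Jan 1, 1957. With p = 1957 - 1 = 1956: (p + p//4 - p//100 + p//400) mod 7 = (1956 + 489 - 19 + 4) mod 7 = 2430 mod 7 = 1 -> Tuesday (Mon=0 ... Sun=6)
Day of year: 217; offset = 216
Weekday index = (1 + 216) mod 7 = 0 -> Monday
Weekend days: Saturday, Sunday

No


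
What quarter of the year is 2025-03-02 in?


Month: March (month 3)
Q1: Jan-Mar, Q2: Apr-Jun, Q3: Jul-Sep, Q4: Oct-Dec

Q1


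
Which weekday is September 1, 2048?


Target: September 1, 2048
Anchor: Jan 1, 2048. With p = 2048 - 1 = 2047: (p + p//4 - p//100 + p//400) mod 7 = (2047 + 511 - 20 + 5) mod 7 = 2543 mod 7 = 2 -> Wednesday (Mon=0 ... Sun=6)
Days before September (Jan-Aug): 244 days
Weekday index = (2 + 244) mod 7 = 1

Tuesday


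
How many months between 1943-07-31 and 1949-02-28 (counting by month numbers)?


From July 1943 to February 1949
6 years * 12 = 72 months, minus 5 months = 67

67 months


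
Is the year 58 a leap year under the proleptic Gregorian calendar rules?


Gregorian leap year rule: divisible by 4, but not by 100, unless also by 400.
58 is not divisible by 4 -> not a leap year

No


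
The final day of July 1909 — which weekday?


July 1909 has 31 days
Anchor: Jan 1, 1909. With p = 1909 - 1 = 1908: (p + p//4 - p//100 + p//400) mod 7 = (1908 + 477 - 19 + 4) mod 7 = 2370 mod 7 = 4 -> Friday (Mon=0 ... Sun=6)
Days before July (Jan-Jun): 181; July 1 index = (4 + 181) mod 7 = 3 -> Thursday
Last day offset: 31 - 1 = 30 days
Weekday index = (3 + 30) mod 7 = 5

Saturday, July 31


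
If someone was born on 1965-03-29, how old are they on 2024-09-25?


Birth: 1965-03-29
Reference: 2024-09-25
Year difference: 2024 - 1965 = 59

59 years old


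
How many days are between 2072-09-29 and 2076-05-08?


From 2072-09-29 to 2076-05-08
2072-09-29: days before September = 31 + 29 + 31 + 30 + 31 + 30 + 31 + 31 = 244 (2072 is a leap year); day of year = 244 + 29 = 273
2076-05-08: days before May = 31 + 29 + 31 + 30 = 121 (2076 is a leap year); day of year = 121 + 8 = 129
Rest of 2072: 366 - 273 = 93
Full years 2073 (365), 2074 (365), 2075 (365): 1095
Total = 93 + 1095 + 129 = 1317

1317 days


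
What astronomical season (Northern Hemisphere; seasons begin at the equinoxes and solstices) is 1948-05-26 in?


Date: May 26
Astronomical Spring (approx.; exact equinox/solstice day varies by year): March 20 to June 20
May 26 falls within the Spring window

Spring


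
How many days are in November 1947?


November 1947

30 days


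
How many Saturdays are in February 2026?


February 2026 has 28 days
Anchor: Jan 1, 2026. With p = 2026 - 1 = 2025: (p + p//4 - p//100 + p//400) mod 7 = (2025 + 506 - 20 + 5) mod 7 = 2516 mod 7 = 3 -> Thursday (Mon=0 ... Sun=6)
Days before February (Jan): 31; February 1 index = (3 + 31) mod 7 = 6 -> Sunday
First Saturday is February 7
Saturdays: 7, 14, 21, 28

4 Saturdays


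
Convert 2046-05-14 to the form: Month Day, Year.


ISO 2046-05-14 parses as year=2046, month=05, day=14
Month 5 -> May

May 14, 2046


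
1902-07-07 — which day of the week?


Date: July 7, 1902
Anchor: Jan 1, 1902. With p = 1902 - 1 = 1901: (p + p//4 - p//100 + p//400) mod 7 = (1901 + 475 - 19 + 4) mod 7 = 2361 mod 7 = 2 -> Wednesday (Mon=0 ... Sun=6)
Days before July (Jan-Jun): 181; offset = 181 + 7 - 1 = 187
Weekday index = (2 + 187) mod 7 = 0

Day of the week: Monday


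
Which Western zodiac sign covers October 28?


Date: October 28
Conventional tropical zodiac dates: Scorpio from October 23 onward; Sagittarius starts November 22
October 28 falls within the Scorpio range

Scorpio


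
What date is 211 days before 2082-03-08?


Start: 2082-03-08, subtract 211 days
Back 8 days from March 8 reaches February 28, 2082 -> 203 left
February 2082 has 28 days -> back to January 31, 2082 -> 175 left
January 2082 has 31 days -> back to December 31, 2081 -> 144 left
December 2081 has 31 days -> back to November 30, 2081 -> 113 left
November 2081 has 30 days -> back to October 31, 2081 -> 83 left
October 2081 has 31 days -> back to September 30, 2081 -> 52 left
September 2081 has 30 days -> back to August 31, 2081 -> 22 left
August 2081: 31 - 22 = 9 -> lands on August 9

Result: 2081-08-09


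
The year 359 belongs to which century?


Century = (year - 1) // 100 + 1
= (359 - 1) // 100 + 1
= 358 // 100 + 1
= 3 + 1

4th century


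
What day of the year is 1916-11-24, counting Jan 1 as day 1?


Date: November 24, 1916
Days in months 1 through 10: 305
Plus 24 days in November

Day of year: 329


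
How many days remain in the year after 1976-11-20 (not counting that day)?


Day of year: 325 of 366
Remaining = 366 - 325

41 days


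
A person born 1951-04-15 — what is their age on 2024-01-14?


Birth: 1951-04-15
Reference: 2024-01-14
Year difference: 2024 - 1951 = 73
Birthday not yet reached in 2024, subtract 1

72 years old


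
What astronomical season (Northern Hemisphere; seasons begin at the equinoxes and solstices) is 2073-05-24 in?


Date: May 24
Astronomical Spring (approx.; exact equinox/solstice day varies by year): March 20 to June 20
May 24 falls within the Spring window

Spring


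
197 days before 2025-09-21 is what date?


Start: 2025-09-21, subtract 197 days
Back 21 days from September 21 reaches August 31, 2025 -> 176 left
August 2025 has 31 days -> back to July 31, 2025 -> 145 left
July 2025 has 31 days -> back to June 30, 2025 -> 114 left
June 2025 has 30 days -> back to May 31, 2025 -> 84 left
May 2025 has 31 days -> back to April 30, 2025 -> 53 left
April 2025 has 30 days -> back to March 31, 2025 -> 23 left
March 2025: 31 - 23 = 8 -> lands on March 8

Result: 2025-03-08


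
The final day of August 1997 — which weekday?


August 1997 has 31 days
Anchor: Jan 1, 1997. With p = 1997 - 1 = 1996: (p + p//4 - p//100 + p//400) mod 7 = (1996 + 499 - 19 + 4) mod 7 = 2480 mod 7 = 2 -> Wednesday (Mon=0 ... Sun=6)
Days before August (Jan-Jul): 212; August 1 index = (2 + 212) mod 7 = 4 -> Friday
Last day offset: 31 - 1 = 30 days
Weekday index = (4 + 30) mod 7 = 6

Sunday, August 31


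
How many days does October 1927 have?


October 1927

31 days


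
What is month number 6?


Month 6 of 12

June


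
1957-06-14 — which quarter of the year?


Month: June (month 6)
Q1: Jan-Mar, Q2: Apr-Jun, Q3: Jul-Sep, Q4: Oct-Dec

Q2


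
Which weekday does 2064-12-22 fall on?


Date: December 22, 2064
Anchor: Jan 1, 2064. With p = 2064 - 1 = 2063: (p + p//4 - p//100 + p//400) mod 7 = (2063 + 515 - 20 + 5) mod 7 = 2563 mod 7 = 1 -> Tuesday (Mon=0 ... Sun=6)
Days before December (Jan-Nov): 335; offset = 335 + 22 - 1 = 356
Weekday index = (1 + 356) mod 7 = 0

Day of the week: Monday


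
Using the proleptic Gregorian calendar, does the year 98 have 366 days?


Gregorian leap year rule: divisible by 4, but not by 100, unless also by 400.
98 is not divisible by 4 -> not a leap year

No


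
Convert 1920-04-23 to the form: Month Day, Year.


ISO 1920-04-23 parses as year=1920, month=04, day=23
Month 4 -> April

April 23, 1920


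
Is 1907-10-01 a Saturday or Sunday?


Anchor: Jan 1, 1907. With p = 1907 - 1 = 1906: (p + p//4 - p//100 + p//400) mod 7 = (1906 + 476 - 19 + 4) mod 7 = 2367 mod 7 = 1 -> Tuesday (Mon=0 ... Sun=6)
Day of year: 274; offset = 273
Weekday index = (1 + 273) mod 7 = 1 -> Tuesday
Weekend days: Saturday, Sunday

No


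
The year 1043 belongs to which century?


Century = (year - 1) // 100 + 1
= (1043 - 1) // 100 + 1
= 1042 // 100 + 1
= 10 + 1

11th century


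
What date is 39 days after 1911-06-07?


Start: 1911-06-07, add 39 days
June 1911 has 30 days: 30 - 7 = 23 days to June 30 -> 16 left
July 1911: 16 <= 31 -> lands on July 16

Result: 1911-07-16


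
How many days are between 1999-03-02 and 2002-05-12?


From 1999-03-02 to 2002-05-12
1999-03-02: days before March = 31 + 28 = 59 (1999 is not a leap year); day of year = 59 + 2 = 61
2002-05-12: days before May = 31 + 28 + 31 + 30 = 120 (2002 is not a leap year); day of year = 120 + 12 = 132
Rest of 1999: 365 - 61 = 304
Full years 2000 (366), 2001 (365): 731
Total = 304 + 731 + 132 = 1167

1167 days


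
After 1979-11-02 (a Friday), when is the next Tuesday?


Current: Friday
Target: Tuesday
Days ahead: 4

Next Tuesday: 1979-11-06


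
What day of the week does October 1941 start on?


Target: October 1, 1941
Anchor: Jan 1, 1941. With p = 1941 - 1 = 1940: (p + p//4 - p//100 + p//400) mod 7 = (1940 + 485 - 19 + 4) mod 7 = 2410 mod 7 = 2 -> Wednesday (Mon=0 ... Sun=6)
Days before October (Jan-Sep): 273 days
Weekday index = (2 + 273) mod 7 = 2

Wednesday


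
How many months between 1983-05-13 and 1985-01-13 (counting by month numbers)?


From May 1983 to January 1985
2 years * 12 = 24 months, minus 4 months = 20

20 months


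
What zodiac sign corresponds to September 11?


Date: September 11
Conventional tropical zodiac dates: Virgo from August 23 onward; Libra starts September 23
September 11 falls within the Virgo range

Virgo


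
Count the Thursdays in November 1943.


November 1943 has 30 days
Anchor: Jan 1, 1943. With p = 1943 - 1 = 1942: (p + p//4 - p//100 + p//400) mod 7 = (1942 + 485 - 19 + 4) mod 7 = 2412 mod 7 = 4 -> Friday (Mon=0 ... Sun=6)
Days before November (Jan-Oct): 304; November 1 index = (4 + 304) mod 7 = 0 -> Monday
First Thursday is November 4
Thursdays: 4, 11, 18, 25

4 Thursdays


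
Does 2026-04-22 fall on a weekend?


Anchor: Jan 1, 2026. With p = 2026 - 1 = 2025: (p + p//4 - p//100 + p//400) mod 7 = (2025 + 506 - 20 + 5) mod 7 = 2516 mod 7 = 3 -> Thursday (Mon=0 ... Sun=6)
Day of year: 112; offset = 111
Weekday index = (3 + 111) mod 7 = 2 -> Wednesday
Weekend days: Saturday, Sunday

No


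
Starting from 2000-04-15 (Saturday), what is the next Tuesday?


Current: Saturday
Target: Tuesday
Days ahead: 3

Next Tuesday: 2000-04-18


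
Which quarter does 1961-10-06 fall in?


Month: October (month 10)
Q1: Jan-Mar, Q2: Apr-Jun, Q3: Jul-Sep, Q4: Oct-Dec

Q4


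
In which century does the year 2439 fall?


Century = (year - 1) // 100 + 1
= (2439 - 1) // 100 + 1
= 2438 // 100 + 1
= 24 + 1

25th century


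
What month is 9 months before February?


February is month 2
2 - 9 = -7; wrap: -7 + 12 = 5

May


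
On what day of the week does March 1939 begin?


Target: March 1, 1939
Anchor: Jan 1, 1939. With p = 1939 - 1 = 1938: (p + p//4 - p//100 + p//400) mod 7 = (1938 + 484 - 19 + 4) mod 7 = 2407 mod 7 = 6 -> Sunday (Mon=0 ... Sun=6)
Days before March (Jan-Feb): 59 days
Weekday index = (6 + 59) mod 7 = 2

Wednesday


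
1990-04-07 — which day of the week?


Date: April 7, 1990
Anchor: Jan 1, 1990. With p = 1990 - 1 = 1989: (p + p//4 - p//100 + p//400) mod 7 = (1989 + 497 - 19 + 4) mod 7 = 2471 mod 7 = 0 -> Monday (Mon=0 ... Sun=6)
Days before April (Jan-Mar): 90; offset = 90 + 7 - 1 = 96
Weekday index = (0 + 96) mod 7 = 5

Day of the week: Saturday


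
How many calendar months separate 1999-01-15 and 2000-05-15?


From January 1999 to May 2000
1 year * 12 = 12 months, plus 4 months = 16

16 months


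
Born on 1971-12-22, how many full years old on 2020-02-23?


Birth: 1971-12-22
Reference: 2020-02-23
Year difference: 2020 - 1971 = 49
Birthday not yet reached in 2020, subtract 1

48 years old


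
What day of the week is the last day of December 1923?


December 1923 has 31 days
Anchor: Jan 1, 1923. With p = 1923 - 1 = 1922: (p + p//4 - p//100 + p//400) mod 7 = (1922 + 480 - 19 + 4) mod 7 = 2387 mod 7 = 0 -> Monday (Mon=0 ... Sun=6)
Days before December (Jan-Nov): 334; December 1 index = (0 + 334) mod 7 = 5 -> Saturday
Last day offset: 31 - 1 = 30 days
Weekday index = (5 + 30) mod 7 = 0

Monday, December 31


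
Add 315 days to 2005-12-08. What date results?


Start: 2005-12-08, add 315 days
December 2005 has 31 days: 31 - 8 = 23 days to December 31 -> 292 left
January 2006 has 31 days -> 261 left
February 2006 has 28 days -> 233 left
March 2006 has 31 days -> 202 left
April 2006 has 30 days -> 172 left
May 2006 has 31 days -> 141 left
June 2006 has 30 days -> 111 left
July 2006 has 31 days -> 80 left
August 2006 has 31 days -> 49 left
September 2006 has 30 days -> 19 left
October 2006: 19 <= 31 -> lands on October 19

Result: 2006-10-19


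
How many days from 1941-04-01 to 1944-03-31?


From 1941-04-01 to 1944-03-31
1941-04-01: days before April = 31 + 28 + 31 = 90 (1941 is not a leap year); day of year = 90 + 1 = 91
1944-03-31: days before March = 31 + 29 = 60 (1944 is a leap year); day of year = 60 + 31 = 91
Rest of 1941: 365 - 91 = 274
Full years 1942 (365), 1943 (365): 730
Total = 274 + 730 + 91 = 1095

1095 days


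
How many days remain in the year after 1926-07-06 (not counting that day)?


Day of year: 187 of 365
Remaining = 365 - 187

178 days


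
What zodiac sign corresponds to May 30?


Date: May 30
Conventional tropical zodiac dates: Gemini from May 21 onward; Cancer starts June 21
May 30 falls within the Gemini range

Gemini


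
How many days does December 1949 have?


December 1949

31 days


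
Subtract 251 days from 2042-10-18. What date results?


Start: 2042-10-18, subtract 251 days
Back 18 days from October 18 reaches September 30, 2042 -> 233 left
September 2042 has 30 days -> back to August 31, 2042 -> 203 left
August 2042 has 31 days -> back to July 31, 2042 -> 172 left
July 2042 has 31 days -> back to June 30, 2042 -> 141 left
June 2042 has 30 days -> back to May 31, 2042 -> 111 left
May 2042 has 31 days -> back to April 30, 2042 -> 80 left
April 2042 has 30 days -> back to March 31, 2042 -> 50 left
March 2042 has 31 days -> back to February 28, 2042 -> 19 left
February 2042: 28 - 19 = 9 -> lands on February 9

Result: 2042-02-09


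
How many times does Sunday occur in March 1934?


March 1934 has 31 days
Anchor: Jan 1, 1934. With p = 1934 - 1 = 1933: (p + p//4 - p//100 + p//400) mod 7 = (1933 + 483 - 19 + 4) mod 7 = 2401 mod 7 = 0 -> Monday (Mon=0 ... Sun=6)
Days before March (Jan-Feb): 59; March 1 index = (0 + 59) mod 7 = 3 -> Thursday
First Sunday is March 4
Sundays: 4, 11, 18, 25

4 Sundays


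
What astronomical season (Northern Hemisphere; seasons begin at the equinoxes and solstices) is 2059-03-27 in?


Date: March 27
Astronomical Spring (approx.; exact equinox/solstice day varies by year): March 20 to June 20
March 27 falls within the Spring window

Spring


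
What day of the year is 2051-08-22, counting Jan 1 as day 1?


Date: August 22, 2051
Days in months 1 through 7: 212
Plus 22 days in August

Day of year: 234


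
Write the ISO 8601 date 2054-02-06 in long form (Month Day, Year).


ISO 2054-02-06 parses as year=2054, month=02, day=06
Month 2 -> February

February 6, 2054


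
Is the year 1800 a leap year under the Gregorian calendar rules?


Gregorian leap year rule: divisible by 4, but not by 100, unless also by 400.
1800 is divisible by 100 but not 400 -> not a leap year

No


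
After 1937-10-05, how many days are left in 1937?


Day of year: 278 of 365
Remaining = 365 - 278

87 days


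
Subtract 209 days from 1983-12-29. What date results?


Start: 1983-12-29, subtract 209 days
Back 29 days from December 29 reaches November 30, 1983 -> 180 left
November 1983 has 30 days -> back to October 31, 1983 -> 150 left
October 1983 has 31 days -> back to September 30, 1983 -> 119 left
September 1983 has 30 days -> back to August 31, 1983 -> 89 left
August 1983 has 31 days -> back to July 31, 1983 -> 58 left
July 1983 has 31 days -> back to June 30, 1983 -> 27 left
June 1983: 30 - 27 = 3 -> lands on June 3

Result: 1983-06-03


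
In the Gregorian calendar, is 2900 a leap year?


Gregorian leap year rule: divisible by 4, but not by 100, unless also by 400.
2900 is divisible by 100 but not 400 -> not a leap year

No


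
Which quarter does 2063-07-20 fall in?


Month: July (month 7)
Q1: Jan-Mar, Q2: Apr-Jun, Q3: Jul-Sep, Q4: Oct-Dec

Q3


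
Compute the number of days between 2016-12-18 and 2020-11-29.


From 2016-12-18 to 2020-11-29
2016-12-18: days before December = 31 + 29 + 31 + 30 + 31 + 30 + 31 + 31 + 30 + 31 + 30 = 335 (2016 is a leap year); day of year = 335 + 18 = 353
2020-11-29: days before November = 31 + 29 + 31 + 30 + 31 + 30 + 31 + 31 + 30 + 31 = 305 (2020 is a leap year); day of year = 305 + 29 = 334
Rest of 2016: 366 - 353 = 13
Full years 2017 (365), 2018 (365), 2019 (365): 1095
Total = 13 + 1095 + 334 = 1442

1442 days


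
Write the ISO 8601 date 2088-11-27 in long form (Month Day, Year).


ISO 2088-11-27 parses as year=2088, month=11, day=27
Month 11 -> November

November 27, 2088


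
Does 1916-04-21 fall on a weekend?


Anchor: Jan 1, 1916. With p = 1916 - 1 = 1915: (p + p//4 - p//100 + p//400) mod 7 = (1915 + 478 - 19 + 4) mod 7 = 2378 mod 7 = 5 -> Saturday (Mon=0 ... Sun=6)
Day of year: 112; offset = 111
Weekday index = (5 + 111) mod 7 = 4 -> Friday
Weekend days: Saturday, Sunday

No


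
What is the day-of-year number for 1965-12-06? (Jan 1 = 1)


Date: December 6, 1965
Days in months 1 through 11: 334
Plus 6 days in December

Day of year: 340


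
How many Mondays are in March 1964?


March 1964 has 31 days
Anchor: Jan 1, 1964. With p = 1964 - 1 = 1963: (p + p//4 - p//100 + p//400) mod 7 = (1963 + 490 - 19 + 4) mod 7 = 2438 mod 7 = 2 -> Wednesday (Mon=0 ... Sun=6)
Days before March (Jan-Feb): 60; March 1 index = (2 + 60) mod 7 = 6 -> Sunday
First Monday is March 2
Mondays: 2, 9, 16, 23, 30

5 Mondays


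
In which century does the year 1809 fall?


Century = (year - 1) // 100 + 1
= (1809 - 1) // 100 + 1
= 1808 // 100 + 1
= 18 + 1

19th century


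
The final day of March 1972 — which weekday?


March 1972 has 31 days
Anchor: Jan 1, 1972. With p = 1972 - 1 = 1971: (p + p//4 - p//100 + p//400) mod 7 = (1971 + 492 - 19 + 4) mod 7 = 2448 mod 7 = 5 -> Saturday (Mon=0 ... Sun=6)
Days before March (Jan-Feb): 60; March 1 index = (5 + 60) mod 7 = 2 -> Wednesday
Last day offset: 31 - 1 = 30 days
Weekday index = (2 + 30) mod 7 = 4

Friday, March 31


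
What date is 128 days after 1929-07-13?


Start: 1929-07-13, add 128 days
July 1929 has 31 days: 31 - 13 = 18 days to July 31 -> 110 left
August 1929 has 31 days -> 79 left
September 1929 has 30 days -> 49 left
October 1929 has 31 days -> 18 left
November 1929: 18 <= 30 -> lands on November 18

Result: 1929-11-18


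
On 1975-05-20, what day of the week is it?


Date: May 20, 1975
Anchor: Jan 1, 1975. With p = 1975 - 1 = 1974: (p + p//4 - p//100 + p//400) mod 7 = (1974 + 493 - 19 + 4) mod 7 = 2452 mod 7 = 2 -> Wednesday (Mon=0 ... Sun=6)
Days before May (Jan-Apr): 120; offset = 120 + 20 - 1 = 139
Weekday index = (2 + 139) mod 7 = 1

Day of the week: Tuesday


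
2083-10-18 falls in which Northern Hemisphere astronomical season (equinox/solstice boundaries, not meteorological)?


Date: October 18
Astronomical Autumn (approx.; exact equinox/solstice day varies by year): September 22 to December 20
October 18 falls within the Autumn window

Autumn


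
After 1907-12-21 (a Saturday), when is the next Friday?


Current: Saturday
Target: Friday
Days ahead: 6

Next Friday: 1907-12-27


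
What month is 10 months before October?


October is month 10
10 - 10 = 0; wrap: 0 + 12 = 12

December


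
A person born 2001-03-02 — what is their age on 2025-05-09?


Birth: 2001-03-02
Reference: 2025-05-09
Year difference: 2025 - 2001 = 24

24 years old


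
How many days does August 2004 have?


August 2004

31 days


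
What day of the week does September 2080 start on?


Target: September 1, 2080
Anchor: Jan 1, 2080. With p = 2080 - 1 = 2079: (p + p//4 - p//100 + p//400) mod 7 = (2079 + 519 - 20 + 5) mod 7 = 2583 mod 7 = 0 -> Monday (Mon=0 ... Sun=6)
Days before September (Jan-Aug): 244 days
Weekday index = (0 + 244) mod 7 = 6

Sunday


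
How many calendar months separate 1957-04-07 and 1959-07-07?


From April 1957 to July 1959
2 years * 12 = 24 months, plus 3 months = 27

27 months


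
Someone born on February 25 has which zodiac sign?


Date: February 25
Conventional tropical zodiac dates: Pisces from February 19 onward; Aries starts March 21
February 25 falls within the Pisces range

Pisces


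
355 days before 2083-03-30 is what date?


Start: 2083-03-30, subtract 355 days
Back 30 days from March 30 reaches February 28, 2083 -> 325 left
February 2083 has 28 days -> back to January 31, 2083 -> 297 left
January 2083 has 31 days -> back to December 31, 2082 -> 266 left
December 2082 has 31 days -> back to November 30, 2082 -> 235 left
November 2082 has 30 days -> back to October 31, 2082 -> 205 left
October 2082 has 31 days -> back to September 30, 2082 -> 174 left
September 2082 has 30 days -> back to August 31, 2082 -> 144 left
August 2082 has 31 days -> back to July 31, 2082 -> 113 left
July 2082 has 31 days -> back to June 30, 2082 -> 82 left
June 2082 has 30 days -> back to May 31, 2082 -> 52 left
May 2082 has 31 days -> back to April 30, 2082 -> 21 left
April 2082: 30 - 21 = 9 -> lands on April 9

Result: 2082-04-09


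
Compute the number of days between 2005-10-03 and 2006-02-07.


From 2005-10-03 to 2006-02-07
2005-10-03: days before October = 31 + 28 + 31 + 30 + 31 + 30 + 31 + 31 + 30 = 273 (2005 is not a leap year); day of year = 273 + 3 = 276
2006-02-07: days before February = 31; day of year = 31 + 7 = 38
Rest of 2005: 365 - 276 = 89
Total = 89 + 38 = 127

127 days


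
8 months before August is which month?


August is month 8
8 - 8 = 0; wrap: 0 + 12 = 12

December


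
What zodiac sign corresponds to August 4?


Date: August 4
Conventional tropical zodiac dates: Leo from July 23 onward; Virgo starts August 23
August 4 falls within the Leo range

Leo


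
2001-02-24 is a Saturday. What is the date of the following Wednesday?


Current: Saturday
Target: Wednesday
Days ahead: 4

Next Wednesday: 2001-02-28


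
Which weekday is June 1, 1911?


Target: June 1, 1911
Anchor: Jan 1, 1911. With p = 1911 - 1 = 1910: (p + p//4 - p//100 + p//400) mod 7 = (1910 + 477 - 19 + 4) mod 7 = 2372 mod 7 = 6 -> Sunday (Mon=0 ... Sun=6)
Days before June (Jan-May): 151 days
Weekday index = (6 + 151) mod 7 = 3

Thursday


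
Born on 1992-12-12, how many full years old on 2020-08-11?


Birth: 1992-12-12
Reference: 2020-08-11
Year difference: 2020 - 1992 = 28
Birthday not yet reached in 2020, subtract 1

27 years old


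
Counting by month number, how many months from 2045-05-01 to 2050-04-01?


From May 2045 to April 2050
5 years * 12 = 60 months, minus 1 month = 59

59 months


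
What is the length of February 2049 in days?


February 2049 (leap year: no)

28 days


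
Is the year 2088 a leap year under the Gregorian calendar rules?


Gregorian leap year rule: divisible by 4, but not by 100, unless also by 400.
2088 is divisible by 4 but not 100 -> leap year

Yes


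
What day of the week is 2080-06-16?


Date: June 16, 2080
Anchor: Jan 1, 2080. With p = 2080 - 1 = 2079: (p + p//4 - p//100 + p//400) mod 7 = (2079 + 519 - 20 + 5) mod 7 = 2583 mod 7 = 0 -> Monday (Mon=0 ... Sun=6)
Days before June (Jan-May): 152; offset = 152 + 16 - 1 = 167
Weekday index = (0 + 167) mod 7 = 6

Day of the week: Sunday


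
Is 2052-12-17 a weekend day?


Anchor: Jan 1, 2052. With p = 2052 - 1 = 2051: (p + p//4 - p//100 + p//400) mod 7 = (2051 + 512 - 20 + 5) mod 7 = 2548 mod 7 = 0 -> Monday (Mon=0 ... Sun=6)
Day of year: 352; offset = 351
Weekday index = (0 + 351) mod 7 = 1 -> Tuesday
Weekend days: Saturday, Sunday

No


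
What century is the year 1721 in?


Century = (year - 1) // 100 + 1
= (1721 - 1) // 100 + 1
= 1720 // 100 + 1
= 17 + 1

18th century


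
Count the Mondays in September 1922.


September 1922 has 30 days
Anchor: Jan 1, 1922. With p = 1922 - 1 = 1921: (p + p//4 - p//100 + p//400) mod 7 = (1921 + 480 - 19 + 4) mod 7 = 2386 mod 7 = 6 -> Sunday (Mon=0 ... Sun=6)
Days before September (Jan-Aug): 243; September 1 index = (6 + 243) mod 7 = 4 -> Friday
First Monday is September 4
Mondays: 4, 11, 18, 25

4 Mondays


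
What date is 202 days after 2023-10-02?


Start: 2023-10-02, add 202 days
October 2023 has 31 days: 31 - 2 = 29 days to October 31 -> 173 left
November 2023 has 30 days -> 143 left
December 2023 has 31 days -> 112 left
January 2024 has 31 days -> 81 left
February 2024 has 29 days -> 52 left
March 2024 has 31 days -> 21 left
April 2024: 21 <= 30 -> lands on April 21

Result: 2024-04-21


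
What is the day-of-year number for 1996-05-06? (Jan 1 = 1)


Date: May 6, 1996
Days in months 1 through 4: 121
Plus 6 days in May

Day of year: 127


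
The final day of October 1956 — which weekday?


October 1956 has 31 days
Anchor: Jan 1, 1956. With p = 1956 - 1 = 1955: (p + p//4 - p//100 + p//400) mod 7 = (1955 + 488 - 19 + 4) mod 7 = 2428 mod 7 = 6 -> Sunday (Mon=0 ... Sun=6)
Days before October (Jan-Sep): 274; October 1 index = (6 + 274) mod 7 = 0 -> Monday
Last day offset: 31 - 1 = 30 days
Weekday index = (0 + 30) mod 7 = 2

Wednesday, October 31


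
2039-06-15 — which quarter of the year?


Month: June (month 6)
Q1: Jan-Mar, Q2: Apr-Jun, Q3: Jul-Sep, Q4: Oct-Dec

Q2


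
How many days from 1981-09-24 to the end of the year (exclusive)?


Day of year: 267 of 365
Remaining = 365 - 267

98 days


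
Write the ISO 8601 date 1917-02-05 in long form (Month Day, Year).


ISO 1917-02-05 parses as year=1917, month=02, day=05
Month 2 -> February

February 5, 1917


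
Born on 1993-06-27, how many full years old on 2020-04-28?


Birth: 1993-06-27
Reference: 2020-04-28
Year difference: 2020 - 1993 = 27
Birthday not yet reached in 2020, subtract 1

26 years old


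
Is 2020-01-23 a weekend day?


Anchor: Jan 1, 2020. With p = 2020 - 1 = 2019: (p + p//4 - p//100 + p//400) mod 7 = (2019 + 504 - 20 + 5) mod 7 = 2508 mod 7 = 2 -> Wednesday (Mon=0 ... Sun=6)
Day of year: 23; offset = 22
Weekday index = (2 + 22) mod 7 = 3 -> Thursday
Weekend days: Saturday, Sunday

No


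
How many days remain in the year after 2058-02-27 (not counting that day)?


Day of year: 58 of 365
Remaining = 365 - 58

307 days


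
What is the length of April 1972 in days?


April 1972

30 days


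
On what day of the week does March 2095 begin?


Target: March 1, 2095
Anchor: Jan 1, 2095. With p = 2095 - 1 = 2094: (p + p//4 - p//100 + p//400) mod 7 = (2094 + 523 - 20 + 5) mod 7 = 2602 mod 7 = 5 -> Saturday (Mon=0 ... Sun=6)
Days before March (Jan-Feb): 59 days
Weekday index = (5 + 59) mod 7 = 1

Tuesday


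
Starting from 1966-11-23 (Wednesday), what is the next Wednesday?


Current: Wednesday
Target: Wednesday
Days ahead: 7

Next Wednesday: 1966-11-30


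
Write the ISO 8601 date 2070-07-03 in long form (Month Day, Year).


ISO 2070-07-03 parses as year=2070, month=07, day=03
Month 7 -> July

July 3, 2070


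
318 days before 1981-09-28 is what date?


Start: 1981-09-28, subtract 318 days
Back 28 days from September 28 reaches August 31, 1981 -> 290 left
August 1981 has 31 days -> back to July 31, 1981 -> 259 left
July 1981 has 31 days -> back to June 30, 1981 -> 228 left
June 1981 has 30 days -> back to May 31, 1981 -> 198 left
May 1981 has 31 days -> back to April 30, 1981 -> 167 left
April 1981 has 30 days -> back to March 31, 1981 -> 137 left
March 1981 has 31 days -> back to February 28, 1981 -> 106 left
February 1981 has 28 days -> back to January 31, 1981 -> 78 left
January 1981 has 31 days -> back to December 31, 1980 -> 47 left
December 1980 has 31 days -> back to November 30, 1980 -> 16 left
November 1980: 30 - 16 = 14 -> lands on November 14

Result: 1980-11-14


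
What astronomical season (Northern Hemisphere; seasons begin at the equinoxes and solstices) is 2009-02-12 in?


Date: February 12
Astronomical Winter (approx.; exact equinox/solstice day varies by year): December 21 to March 19
February 12 falls within the Winter window

Winter


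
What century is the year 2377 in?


Century = (year - 1) // 100 + 1
= (2377 - 1) // 100 + 1
= 2376 // 100 + 1
= 23 + 1

24th century


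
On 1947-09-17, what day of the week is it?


Date: September 17, 1947
Anchor: Jan 1, 1947. With p = 1947 - 1 = 1946: (p + p//4 - p//100 + p//400) mod 7 = (1946 + 486 - 19 + 4) mod 7 = 2417 mod 7 = 2 -> Wednesday (Mon=0 ... Sun=6)
Days before September (Jan-Aug): 243; offset = 243 + 17 - 1 = 259
Weekday index = (2 + 259) mod 7 = 2

Day of the week: Wednesday


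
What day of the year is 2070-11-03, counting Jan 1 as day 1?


Date: November 3, 2070
Days in months 1 through 10: 304
Plus 3 days in November

Day of year: 307


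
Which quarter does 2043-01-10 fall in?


Month: January (month 1)
Q1: Jan-Mar, Q2: Apr-Jun, Q3: Jul-Sep, Q4: Oct-Dec

Q1


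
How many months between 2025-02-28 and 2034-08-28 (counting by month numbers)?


From February 2025 to August 2034
9 years * 12 = 108 months, plus 6 months = 114

114 months


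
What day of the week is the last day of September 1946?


September 1946 has 30 days
Anchor: Jan 1, 1946. With p = 1946 - 1 = 1945: (p + p//4 - p//100 + p//400) mod 7 = (1945 + 486 - 19 + 4) mod 7 = 2416 mod 7 = 1 -> Tuesday (Mon=0 ... Sun=6)
Days before September (Jan-Aug): 243; September 1 index = (1 + 243) mod 7 = 6 -> Sunday
Last day offset: 30 - 1 = 29 days
Weekday index = (6 + 29) mod 7 = 0

Monday, September 30


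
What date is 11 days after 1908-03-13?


Start: 1908-03-13, add 11 days
March 1908 has 31 days; 13 + 11 = 24 stays within March

Result: 1908-03-24


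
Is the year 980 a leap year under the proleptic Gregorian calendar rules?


Gregorian leap year rule: divisible by 4, but not by 100, unless also by 400.
980 is divisible by 4 but not 100 -> leap year

Yes


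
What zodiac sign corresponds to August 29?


Date: August 29
Conventional tropical zodiac dates: Virgo from August 23 onward; Libra starts September 23
August 29 falls within the Virgo range

Virgo


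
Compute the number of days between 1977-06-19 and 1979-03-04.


From 1977-06-19 to 1979-03-04
1977-06-19: days before June = 31 + 28 + 31 + 30 + 31 = 151 (1977 is not a leap year); day of year = 151 + 19 = 170
1979-03-04: days before March = 31 + 28 = 59 (1979 is not a leap year); day of year = 59 + 4 = 63
Rest of 1977: 365 - 170 = 195
Full years 1978 (365): 365
Total = 195 + 365 + 63 = 623

623 days


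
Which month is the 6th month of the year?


Month 6 of 12

June


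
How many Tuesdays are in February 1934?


February 1934 has 28 days
Anchor: Jan 1, 1934. With p = 1934 - 1 = 1933: (p + p//4 - p//100 + p//400) mod 7 = (1933 + 483 - 19 + 4) mod 7 = 2401 mod 7 = 0 -> Monday (Mon=0 ... Sun=6)
Days before February (Jan): 31; February 1 index = (0 + 31) mod 7 = 3 -> Thursday
First Tuesday is February 6
Tuesdays: 6, 13, 20, 27

4 Tuesdays


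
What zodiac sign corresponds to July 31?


Date: July 31
Conventional tropical zodiac dates: Leo from July 23 onward; Virgo starts August 23
July 31 falls within the Leo range

Leo


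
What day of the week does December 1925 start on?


Target: December 1, 1925
Anchor: Jan 1, 1925. With p = 1925 - 1 = 1924: (p + p//4 - p//100 + p//400) mod 7 = (1924 + 481 - 19 + 4) mod 7 = 2390 mod 7 = 3 -> Thursday (Mon=0 ... Sun=6)
Days before December (Jan-Nov): 334 days
Weekday index = (3 + 334) mod 7 = 1

Tuesday
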